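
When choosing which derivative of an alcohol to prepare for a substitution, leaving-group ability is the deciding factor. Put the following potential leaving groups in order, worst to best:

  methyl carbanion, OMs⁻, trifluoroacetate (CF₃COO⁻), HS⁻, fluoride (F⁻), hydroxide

methyl carbanion < hydroxide < HS⁻ < fluoride (F⁻) < trifluoroacetate (CF₃COO⁻) < OMs⁻

The more stable X⁻ (or X) is on its own — i.e. the weaker a base it is — the better a leaving group it makes.
OMs⁻: pKₐ(CH₃SO₃H (MsOH)) ≈ -1.9 — resonance-delocalised alkanesulfonate
trifluoroacetate (CF₃COO⁻): pKₐ(CF₃COOH) ≈ 0.2 — strongly electron-withdrawing CF₃ stabilises the carboxylate
fluoride (F⁻): pKₐ(HF) ≈ 3.2 — small and strongly basic; the poor halide leaving group
HS⁻: pKₐ(H₂S) ≈ 7 — larger and more polarisable than the oxygen analogue
hydroxide: pKₐ(H₂O) ≈ 15.7 — strong base; essentially never leaves without prior activation
methyl carbanion: pKₐ(CH₄) ≈ 48 — unstabilised carbanion; the worst conceivable leaving group
Reversing gives the worst-to-best order requested.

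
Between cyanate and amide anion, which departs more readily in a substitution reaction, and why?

cyanate is the better leaving group.
pKₐ(HOCN) ≈ 3.5 versus pKₐ(NH₃) ≈ 38: cyanate is the much weaker base.
Resonance between N and O.

cyanate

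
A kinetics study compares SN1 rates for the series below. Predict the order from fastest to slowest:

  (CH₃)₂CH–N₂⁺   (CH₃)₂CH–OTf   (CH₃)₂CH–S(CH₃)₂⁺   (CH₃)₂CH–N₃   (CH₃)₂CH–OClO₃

The skeletons are identical, so relative rate is governed entirely by leaving-group ability.
The more stable X⁻ (or X) is on its own — i.e. the weaker a base it is — the better a leaving group it makes.
(CH₃)₂CH–N₂⁺ loses N₂: no meaningful conjugate acid; N₂ departs as an exceptionally stable neutral molecule
(CH₃)₂CH–OTf loses OTf⁻: pKₐ(CF₃SO₃H (triflic acid)) ≈ -14
(CH₃)₂CH–OClO₃ loses ClO₄⁻: pKₐ(HClO₄) ≈ -10
(CH₃)₂CH–S(CH₃)₂⁺ loses SR'₂: pKₐ(R'₂SH⁺) ≈ -7
(CH₃)₂CH–N₃ loses N₃⁻: pKₐ(HN₃) ≈ 4.7

(CH₃)₂CH–N₂⁺ > (CH₃)₂CH–OTf > (CH₃)₂CH–OClO₃ > (CH₃)₂CH–S(CH₃)₂⁺ > (CH₃)₂CH–N₃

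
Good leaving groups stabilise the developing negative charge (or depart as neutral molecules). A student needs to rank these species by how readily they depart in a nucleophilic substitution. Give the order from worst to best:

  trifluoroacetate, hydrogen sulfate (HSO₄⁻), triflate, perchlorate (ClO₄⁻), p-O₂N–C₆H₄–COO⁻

p-O₂N–C₆H₄–COO⁻ < trifluoroacetate < hydrogen sulfate (HSO₄⁻) < perchlorate (ClO₄⁻) < triflate

The more stable X⁻ (or X) is on its own — i.e. the weaker a base it is — the better a leaving group it makes.
triflate: pKₐ(CF₃SO₃H (triflic acid)) ≈ -14
perchlorate (ClO₄⁻): pKₐ(HClO₄) ≈ -10
hydrogen sulfate (HSO₄⁻): pKₐ(H₂SO₄) ≈ -3
trifluoroacetate: pKₐ(CF₃COOH) ≈ 0.2 — strongly electron-withdrawing CF₃ stabilises the carboxylate
p-O₂N–C₆H₄–COO⁻: pKₐ(p-nitrobenzoic acid) ≈ 3.4 — electron-withdrawing nitro group stabilises the carboxylate
Reversing gives the worst-to-best order requested.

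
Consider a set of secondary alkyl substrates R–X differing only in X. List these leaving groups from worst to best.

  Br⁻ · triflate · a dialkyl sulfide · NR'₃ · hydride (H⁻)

The more stable X⁻ (or X) is on its own — i.e. the weaker a base it is — the better a leaving group it makes.
triflate: pKₐ(CF₃SO₃H (triflic acid)) ≈ -14 — charge spread over three oxygens and a CF₃ group; the premier leaving group in synthesis
Br⁻: pKₐ(HBr) ≈ -9
a dialkyl sulfide: pKₐ(R'₂SH⁺) ≈ -7 — neutral; leaves from a sulfonium salt (R–SR'₂⁺)
NR'₃: pKₐ(R'₃NH⁺) ≈ 10.7
hydride (H⁻): pKₐ(H₂) ≈ 36 — extremely strong base; leaves only in special hydride-transfer contexts
Reversing gives the worst-to-best order requested.

hydride (H⁻) < NR'₃ < a dialkyl sulfide < Br⁻ < triflate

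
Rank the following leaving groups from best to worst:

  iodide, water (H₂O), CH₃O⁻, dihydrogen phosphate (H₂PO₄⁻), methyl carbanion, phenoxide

iodide > water (H₂O) > dihydrogen phosphate (H₂PO₄⁻) > phenoxide > CH₃O⁻ > methyl carbanion

Leaving-group ability tracks the stability of the departed species; conjugate-acid pKₐ is the usual yardstick (lower pKₐ → better LG).
iodide: pKₐ(HI) ≈ -10 — large, highly polarisable; very weak base
water (H₂O): pKₐ(H₃O⁺) ≈ -1.7
dihydrogen phosphate (H₂PO₄⁻): pKₐ(H₃PO₄) ≈ 2.1
phenoxide: pKₐ(C₆H₅OH (phenol)) ≈ 10 — resonance into the ring helps, but still a poor LG
CH₃O⁻: pKₐ(CH₃OH) ≈ 15.5 — strong base; alkoxides do not leave unassisted
methyl carbanion: pKₐ(CH₄) ≈ 48 — unstabilised carbanion; the worst conceivable leaving group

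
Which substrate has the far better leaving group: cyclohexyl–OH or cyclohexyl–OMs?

From cyclohexyl–OH the departing group would be OH⁻ (pKₐ(H₂O) ≈ 15.7). Strong base; essentially never leaves without prior activation.
From cyclohexyl–OMs the leaving group is OMs⁻ (pKₐ(CH₃SO₃H (MsOH)) ≈ -1.9). Resonance-delocalised alkanesulfonate.
(In practice cyclohexyl–OMs is made from cyclohexyl–OH by treatment with MsCl / Et₃N, converting the hydroxyl into a mesylate.)

cyclohexyl–OMs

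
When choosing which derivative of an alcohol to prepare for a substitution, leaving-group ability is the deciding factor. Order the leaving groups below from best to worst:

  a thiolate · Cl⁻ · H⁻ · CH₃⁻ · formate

Rank by basicity of the departing species: weakest base leaves most easily.
Cl⁻: pKₐ(HCl) ≈ -7
formate: pKₐ(HCOOH) ≈ 3.8
a thiolate: pKₐ(RSH (a thiol)) ≈ 10.5
H⁻: pKₐ(H₂) ≈ 36
CH₃⁻: pKₐ(CH₄) ≈ 48

Cl⁻ > formate > a thiolate > H⁻ > CH₃⁻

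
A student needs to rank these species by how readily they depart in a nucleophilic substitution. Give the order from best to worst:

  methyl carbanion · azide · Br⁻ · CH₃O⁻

Leaving-group ability tracks the stability of the departed species; conjugate-acid pKₐ is the usual yardstick (lower pKₐ → better LG).
Br⁻: pKₐ(HBr) ≈ -9 — weak base; good leaving group
azide: pKₐ(HN₃) ≈ 4.7
CH₃O⁻: pKₐ(CH₃OH) ≈ 15.5 — strong base; alkoxides do not leave unassisted
methyl carbanion: pKₐ(CH₄) ≈ 48

Br⁻ > azide > CH₃O⁻ > methyl carbanion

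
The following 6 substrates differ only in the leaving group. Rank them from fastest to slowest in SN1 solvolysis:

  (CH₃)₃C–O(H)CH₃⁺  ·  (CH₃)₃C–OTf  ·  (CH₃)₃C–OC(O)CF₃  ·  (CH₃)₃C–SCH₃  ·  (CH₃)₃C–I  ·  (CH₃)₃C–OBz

(CH₃)₃C–OTf > (CH₃)₃C–I > (CH₃)₃C–O(H)CH₃⁺ > (CH₃)₃C–OC(O)CF₃ > (CH₃)₃C–OBz > (CH₃)₃C–SCH₃

With the same alkyl group throughout, only the leaving group differentiates the rates.
A good leaving group is a weak base: the lower the pKₐ of its conjugate acid, the more readily it departs.
(CH₃)₃C–OTf loses OTf⁻: pKₐ(CF₃SO₃H (triflic acid)) ≈ -14
(CH₃)₃C–I loses I⁻: pKₐ(HI) ≈ -10
(CH₃)₃C–O(H)CH₃⁺ loses R'OH: pKₐ(R'OH₂⁺) ≈ -2.4
(CH₃)₃C–OC(O)CF₃ loses CF₃COO⁻: pKₐ(CF₃COOH) ≈ 0.2
(CH₃)₃C–OBz loses PhCOO⁻: pKₐ(C₆H₅COOH) ≈ 4.2
(CH₃)₃C–SCH₃ loses RS⁻: pKₐ(RSH (a thiol)) ≈ 10.5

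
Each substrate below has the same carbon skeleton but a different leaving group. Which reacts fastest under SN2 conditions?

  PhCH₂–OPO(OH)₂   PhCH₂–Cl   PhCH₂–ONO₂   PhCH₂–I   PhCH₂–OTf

PhCH₂–OTf

With the same alkyl group throughout, only the leaving group differentiates the rates.
Leaving-group ability tracks the stability of the departed species; conjugate-acid pKₐ is the usual yardstick (lower pKₐ → better LG).
PhCH₂–OTf loses OTf⁻: pKₐ(CF₃SO₃H (triflic acid)) ≈ -14
PhCH₂–I loses I⁻: pKₐ(HI) ≈ -10
PhCH₂–Cl loses Cl⁻: pKₐ(HCl) ≈ -7
PhCH₂–ONO₂ loses NO₃⁻: pKₐ(HNO₃) ≈ -1.3
PhCH₂–OPO(OH)₂ loses H₂PO₄⁻: pKₐ(H₃PO₄) ≈ 2.1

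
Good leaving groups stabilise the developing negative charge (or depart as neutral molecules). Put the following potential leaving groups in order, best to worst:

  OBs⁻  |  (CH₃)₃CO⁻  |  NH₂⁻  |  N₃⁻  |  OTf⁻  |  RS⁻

OTf⁻ > OBs⁻ > N₃⁻ > RS⁻ > (CH₃)₃CO⁻ > NH₂⁻

OTf⁻: pKₐ(CF₃SO₃H (triflic acid)) ≈ -14 — charge spread over three oxygens and a CF₃ group; the premier leaving group in synthesis
OBs⁻: pKₐ(p-BrC₆H₄SO₃H) ≈ -2.8 — arenesulfonate with a p-bromo substituent
N₃⁻: pKₐ(HN₃) ≈ 4.7
RS⁻: pKₐ(RSH (a thiol)) ≈ 10.5 — moderately basic; rarely leaves without activation
(CH₃)₃CO⁻: pKₐ(t-BuOH) ≈ 18 — bulky, strongly basic alkoxide
NH₂⁻: pKₐ(NH₃) ≈ 38 — extremely strong base; never a leaving group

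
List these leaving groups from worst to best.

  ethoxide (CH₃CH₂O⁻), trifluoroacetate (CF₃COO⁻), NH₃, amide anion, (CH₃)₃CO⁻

trifluoroacetate (CF₃COO⁻): pKₐ(CF₃COOH) ≈ 0.2
NH₃: pKₐ(NH₄⁺) ≈ 9.2
ethoxide (CH₃CH₂O⁻): pKₐ(CH₃CH₂OH) ≈ 16
(CH₃)₃CO⁻: pKₐ(t-BuOH) ≈ 18
amide anion: pKₐ(NH₃) ≈ 38
Listed from poorest to best leaving group as asked.

amide anion < (CH₃)₃CO⁻ < ethoxide (CH₃CH₂O⁻) < NH₃ < trifluoroacetate (CF₃COO⁻)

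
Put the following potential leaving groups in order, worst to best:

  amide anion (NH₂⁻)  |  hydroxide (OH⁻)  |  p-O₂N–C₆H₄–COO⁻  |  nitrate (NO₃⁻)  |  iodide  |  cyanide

The more stable X⁻ (or X) is on its own — i.e. the weaker a base it is — the better a leaving group it makes.
iodide: pKₐ(HI) ≈ -10 — large, highly polarisable; very weak base
nitrate (NO₃⁻): pKₐ(HNO₃) ≈ -1.3
p-O₂N–C₆H₄–COO⁻: pKₐ(p-nitrobenzoic acid) ≈ 3.4 — electron-withdrawing nitro group stabilises the carboxylate
cyanide: pKₐ(HCN) ≈ 9.2 — sp carbon stabilises the charge somewhat, but still a poor LG
hydroxide (OH⁻): pKₐ(H₂O) ≈ 15.7 — strong base; essentially never leaves without prior activation
amide anion (NH₂⁻): pKₐ(NH₃) ≈ 38
The question asks for worst first, so the sequence is read in increasing leaving-group ability.

amide anion (NH₂⁻) < hydroxide (OH⁻) < cyanide < p-O₂N–C₆H₄–COO⁻ < nitrate (NO₃⁻) < iodide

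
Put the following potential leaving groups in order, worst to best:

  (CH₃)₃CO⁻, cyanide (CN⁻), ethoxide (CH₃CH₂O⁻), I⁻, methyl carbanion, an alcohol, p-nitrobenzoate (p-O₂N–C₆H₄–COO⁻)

I⁻: pKₐ(HI) ≈ -10 — large, highly polarisable; very weak base
an alcohol: pKₐ(R'OH₂⁺) ≈ -2.4 — neutral; leaves from a protonated ether (an oxonium ion, R–O(H)R'⁺)
p-nitrobenzoate (p-O₂N–C₆H₄–COO⁻): pKₐ(p-nitrobenzoic acid) ≈ 3.4
cyanide (CN⁻): pKₐ(HCN) ≈ 9.2 — sp carbon stabilises the charge somewhat, but still a poor LG
ethoxide (CH₃CH₂O⁻): pKₐ(CH₃CH₂OH) ≈ 16 — strong base; alkoxides do not leave unassisted
(CH₃)₃CO⁻: pKₐ(t-BuOH) ≈ 18
methyl carbanion: pKₐ(CH₄) ≈ 48 — unstabilised carbanion; the worst conceivable leaving group
Reversing gives the worst-to-best order requested.

methyl carbanion < (CH₃)₃CO⁻ < ethoxide (CH₃CH₂O⁻) < cyanide (CN⁻) < p-nitrobenzoate (p-O₂N–C₆H₄–COO⁻) < an alcohol < I⁻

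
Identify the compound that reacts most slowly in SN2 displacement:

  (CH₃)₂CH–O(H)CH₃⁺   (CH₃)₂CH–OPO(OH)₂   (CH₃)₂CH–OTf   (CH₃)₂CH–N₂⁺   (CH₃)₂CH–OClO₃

(CH₃)₂CH–OPO(OH)₂

Same R in every case — rank the leaving groups.
Leaving-group ability tracks the stability of the departed species; conjugate-acid pKₐ is the usual yardstick (lower pKₐ → better LG).
(CH₃)₂CH–N₂⁺ loses N₂: no meaningful conjugate acid; N₂ departs as an exceptionally stable neutral molecule
(CH₃)₂CH–OTf loses OTf⁻: pKₐ(CF₃SO₃H (triflic acid)) ≈ -14
(CH₃)₂CH–OClO₃ loses ClO₄⁻: pKₐ(HClO₄) ≈ -10
(CH₃)₂CH–O(H)CH₃⁺ loses R'OH: pKₐ(R'OH₂⁺) ≈ -2.4
(CH₃)₂CH–OPO(OH)₂ loses H₂PO₄⁻: pKₐ(H₃PO₄) ≈ 2.1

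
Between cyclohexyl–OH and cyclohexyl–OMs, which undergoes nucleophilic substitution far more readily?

From cyclohexyl–OH the departing group would be OH⁻ (pKₐ(H₂O) ≈ 15.7). Strong base; essentially never leaves without prior activation.
From cyclohexyl–OMs the leaving group is OMs⁻ (pKₐ(CH₃SO₃H (MsOH)) ≈ -1.9). Resonance-delocalised alkanesulfonate.
(In practice cyclohexyl–OMs is made from cyclohexyl–OH by treatment with MsCl / Et₃N, converting the hydroxyl into a mesylate.)

cyclohexyl–OMs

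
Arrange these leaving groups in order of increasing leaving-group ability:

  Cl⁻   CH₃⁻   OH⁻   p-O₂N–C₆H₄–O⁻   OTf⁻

CH₃⁻ < OH⁻ < p-O₂N–C₆H₄–O⁻ < Cl⁻ < OTf⁻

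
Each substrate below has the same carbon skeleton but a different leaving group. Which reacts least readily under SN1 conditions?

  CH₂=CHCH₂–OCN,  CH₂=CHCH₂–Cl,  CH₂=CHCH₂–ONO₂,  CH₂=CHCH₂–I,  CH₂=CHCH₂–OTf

Identical carbon frameworks mean the comparison reduces to leaving-group quality.
Leaving-group ability tracks the stability of the departed species; conjugate-acid pKₐ is the usual yardstick (lower pKₐ → better LG).
CH₂=CHCH₂–OTf loses OTf⁻: pKₐ(CF₃SO₃H (triflic acid)) ≈ -14
CH₂=CHCH₂–I loses I⁻: pKₐ(HI) ≈ -10
CH₂=CHCH₂–Cl loses Cl⁻: pKₐ(HCl) ≈ -7
CH₂=CHCH₂–ONO₂ loses NO₃⁻: pKₐ(HNO₃) ≈ -1.3
CH₂=CHCH₂–OCN loses NCO⁻: pKₐ(HOCN) ≈ 3.5

CH₂=CHCH₂–OCN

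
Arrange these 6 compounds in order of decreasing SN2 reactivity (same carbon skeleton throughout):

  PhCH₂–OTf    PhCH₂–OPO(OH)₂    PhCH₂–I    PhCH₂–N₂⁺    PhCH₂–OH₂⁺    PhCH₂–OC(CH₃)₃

PhCH₂–N₂⁺ > PhCH₂–OTf > PhCH₂–I > PhCH₂–OH₂⁺ > PhCH₂–OPO(OH)₂ > PhCH₂–OC(CH₃)₃

Identical carbon frameworks mean the comparison reduces to leaving-group quality.
A good leaving group is a weak base: the lower the pKₐ of its conjugate acid, the more readily it departs.
PhCH₂–N₂⁺ loses N₂: no meaningful conjugate acid; N₂ departs as an exceptionally stable neutral molecule
PhCH₂–OTf loses OTf⁻: pKₐ(CF₃SO₃H (triflic acid)) ≈ -14
PhCH₂–I loses I⁻: pKₐ(HI) ≈ -10
PhCH₂–OH₂⁺ loses H₂O: pKₐ(H₃O⁺) ≈ -1.7
PhCH₂–OPO(OH)₂ loses H₂PO₄⁻: pKₐ(H₃PO₄) ≈ 2.1
PhCH₂–OC(CH₃)₃ loses (CH₃)₃CO⁻: pKₐ(t-BuOH) ≈ 18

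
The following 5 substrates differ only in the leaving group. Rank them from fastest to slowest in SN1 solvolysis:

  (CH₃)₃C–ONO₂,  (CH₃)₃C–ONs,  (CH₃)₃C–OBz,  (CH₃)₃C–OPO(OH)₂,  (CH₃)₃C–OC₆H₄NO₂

(CH₃)₃C–ONs > (CH₃)₃C–ONO₂ > (CH₃)₃C–OPO(OH)₂ > (CH₃)₃C–OBz > (CH₃)₃C–OC₆H₄NO₂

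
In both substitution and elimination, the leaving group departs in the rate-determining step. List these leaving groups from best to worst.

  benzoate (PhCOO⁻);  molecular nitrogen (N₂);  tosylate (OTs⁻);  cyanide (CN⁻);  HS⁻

A good leaving group is a weak base: the lower the pKₐ of its conjugate acid, the more readily it departs.
molecular nitrogen (N₂): no meaningful conjugate acid; N₂ departs as an exceptionally stable neutral molecule
tosylate (OTs⁻): pKₐ(p-CH₃C₆H₄SO₃H (TsOH)) ≈ -2.8
benzoate (PhCOO⁻): pKₐ(C₆H₅COOH) ≈ 4.2
HS⁻: pKₐ(H₂S) ≈ 7
cyanide (CN⁻): pKₐ(HCN) ≈ 9.2

molecular nitrogen (N₂) > tosylate (OTs⁻) > benzoate (PhCOO⁻) > HS⁻ > cyanide (CN⁻)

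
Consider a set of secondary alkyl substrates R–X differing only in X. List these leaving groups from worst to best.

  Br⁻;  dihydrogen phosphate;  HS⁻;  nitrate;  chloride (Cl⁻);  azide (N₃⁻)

HS⁻ < azide (N₃⁻) < dihydrogen phosphate < nitrate < chloride (Cl⁻) < Br⁻

Rank by basicity of the departing species: weakest base leaves most easily.
Br⁻: pKₐ(HBr) ≈ -9
chloride (Cl⁻): pKₐ(HCl) ≈ -7
nitrate: pKₐ(HNO₃) ≈ -1.3
dihydrogen phosphate: pKₐ(H₃PO₄) ≈ 2.1
azide (N₃⁻): pKₐ(HN₃) ≈ 4.7
HS⁻: pKₐ(H₂S) ≈ 7
The question asks for worst first, so the sequence is read in increasing leaving-group ability.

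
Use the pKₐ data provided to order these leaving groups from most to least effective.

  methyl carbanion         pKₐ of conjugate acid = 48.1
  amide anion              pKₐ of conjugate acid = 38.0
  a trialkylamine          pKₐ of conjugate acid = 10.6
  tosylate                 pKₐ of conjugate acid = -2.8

tosylate > a trialkylamine > amide anion > methyl carbanion

Lower conjugate-acid pKₐ ⇒ weaker base ⇒ better leaving group.
Sorting by the given values: tosylate (-2.8), a trialkylamine (10.6), amide anion (38.0), methyl carbanion (48.1).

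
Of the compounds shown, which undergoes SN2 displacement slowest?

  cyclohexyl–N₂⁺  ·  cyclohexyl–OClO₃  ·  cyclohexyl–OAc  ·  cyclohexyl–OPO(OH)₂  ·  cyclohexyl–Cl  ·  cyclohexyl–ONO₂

Identical carbon frameworks mean the comparison reduces to leaving-group quality.
A good leaving group is a weak base: the lower the pKₐ of its conjugate acid, the more readily it departs.
cyclohexyl–N₂⁺ loses N₂: no meaningful conjugate acid; N₂ departs as an exceptionally stable neutral molecule
cyclohexyl–OClO₃ loses ClO₄⁻: pKₐ(HClO₄) ≈ -10
cyclohexyl–Cl loses Cl⁻: pKₐ(HCl) ≈ -7
cyclohexyl–ONO₂ loses NO₃⁻: pKₐ(HNO₃) ≈ -1.3
cyclohexyl–OPO(OH)₂ loses H₂PO₄⁻: pKₐ(H₃PO₄) ≈ 2.1
cyclohexyl–OAc loses AcO⁻: pKₐ(CH₃COOH) ≈ 4.8

cyclohexyl–OAc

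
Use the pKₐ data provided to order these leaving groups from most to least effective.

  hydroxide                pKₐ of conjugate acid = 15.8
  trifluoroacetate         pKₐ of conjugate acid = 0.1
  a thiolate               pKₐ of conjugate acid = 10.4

Lower conjugate-acid pKₐ ⇒ weaker base ⇒ better leaving group.
Sorting by the given values: trifluoroacetate (0.1), a thiolate (10.4), hydroxide (15.8).

trifluoroacetate > a thiolate > hydroxide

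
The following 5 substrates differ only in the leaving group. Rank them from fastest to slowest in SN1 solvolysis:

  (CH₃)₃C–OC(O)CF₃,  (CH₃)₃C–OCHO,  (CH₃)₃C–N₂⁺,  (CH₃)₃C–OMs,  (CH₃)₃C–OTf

(CH₃)₃C–N₂⁺ > (CH₃)₃C–OTf > (CH₃)₃C–OMs > (CH₃)₃C–OC(O)CF₃ > (CH₃)₃C–OCHO

With the same alkyl group throughout, only the leaving group differentiates the rates.
The more stable X⁻ (or X) is on its own — i.e. the weaker a base it is — the better a leaving group it makes.
(CH₃)₃C–N₂⁺ loses N₂: no meaningful conjugate acid; N₂ departs as an exceptionally stable neutral molecule
(CH₃)₃C–OTf loses OTf⁻: pKₐ(CF₃SO₃H (triflic acid)) ≈ -14
(CH₃)₃C–OMs loses OMs⁻: pKₐ(CH₃SO₃H (MsOH)) ≈ -1.9
(CH₃)₃C–OC(O)CF₃ loses CF₃COO⁻: pKₐ(CF₃COOH) ≈ 0.2
(CH₃)₃C–OCHO loses HCOO⁻: pKₐ(HCOOH) ≈ 3.8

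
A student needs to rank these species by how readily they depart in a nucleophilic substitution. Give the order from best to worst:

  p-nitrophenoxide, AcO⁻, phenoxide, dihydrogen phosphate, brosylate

brosylate > dihydrogen phosphate > AcO⁻ > p-nitrophenoxide > phenoxide

The more stable X⁻ (or X) is on its own — i.e. the weaker a base it is — the better a leaving group it makes.
brosylate: pKₐ(p-BrC₆H₄SO₃H) ≈ -2.8 — arenesulfonate with a p-bromo substituent
dihydrogen phosphate: pKₐ(H₃PO₄) ≈ 2.1 — moderate base; biological leaving group after further activation
AcO⁻: pKₐ(CH₃COOH) ≈ 4.8
p-nitrophenoxide: pKₐ(p-nitrophenol) ≈ 7.2 — nitro group delocalises the charge; the classic chromogenic LG
phenoxide: pKₐ(C₆H₅OH (phenol)) ≈ 10 — resonance into the ring helps, but still a poor LG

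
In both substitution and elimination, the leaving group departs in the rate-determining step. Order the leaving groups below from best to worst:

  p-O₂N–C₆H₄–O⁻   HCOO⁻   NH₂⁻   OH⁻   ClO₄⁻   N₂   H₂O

A good leaving group is a weak base: the lower the pKₐ of its conjugate acid, the more readily it departs.
N₂: no meaningful conjugate acid; N₂ departs as an exceptionally stable neutral molecule
ClO₄⁻: pKₐ(HClO₄) ≈ -10 — extremely weak base; rarely used for safety reasons
H₂O: pKₐ(H₃O⁺) ≈ -1.7 — neutral; leaves from a protonated alcohol (R–OH₂⁺)
HCOO⁻: pKₐ(HCOOH) ≈ 3.8 — resonance-stabilised carboxylate
p-O₂N–C₆H₄–O⁻: pKₐ(p-nitrophenol) ≈ 7.2
OH⁻: pKₐ(H₂O) ≈ 15.7
NH₂⁻: pKₐ(NH₃) ≈ 38 — extremely strong base; never a leaving group

N₂ > ClO₄⁻ > H₂O > HCOO⁻ > p-O₂N–C₆H₄–O⁻ > OH⁻ > NH₂⁻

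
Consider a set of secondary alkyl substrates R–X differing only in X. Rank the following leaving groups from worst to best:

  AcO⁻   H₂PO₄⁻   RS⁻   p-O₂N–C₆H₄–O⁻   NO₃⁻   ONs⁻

Rank by basicity of the departing species: weakest base leaves most easily.
ONs⁻: pKₐ(p-O₂NC₆H₄SO₃H) ≈ -3.5
NO₃⁻: pKₐ(HNO₃) ≈ -1.3
H₂PO₄⁻: pKₐ(H₃PO₄) ≈ 2.1
AcO⁻: pKₐ(CH₃COOH) ≈ 4.8
p-O₂N–C₆H₄–O⁻: pKₐ(p-nitrophenol) ≈ 7.2
RS⁻: pKₐ(RSH (a thiol)) ≈ 10.5
The question asks for worst first, so the sequence is read in increasing leaving-group ability.

RS⁻ < p-O₂N–C₆H₄–O⁻ < AcO⁻ < H₂PO₄⁻ < NO₃⁻ < ONs⁻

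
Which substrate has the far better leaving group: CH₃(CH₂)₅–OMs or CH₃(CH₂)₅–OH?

CH₃(CH₂)₅–OMs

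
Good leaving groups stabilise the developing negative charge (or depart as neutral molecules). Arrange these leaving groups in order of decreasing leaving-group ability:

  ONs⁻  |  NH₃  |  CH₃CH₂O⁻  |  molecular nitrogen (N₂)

molecular nitrogen (N₂) > ONs⁻ > NH₃ > CH₃CH₂O⁻

molecular nitrogen (N₂): no meaningful conjugate acid; N₂ departs as an exceptionally stable neutral molecule
ONs⁻: pKₐ(p-O₂NC₆H₄SO₃H) ≈ -3.5 — p-nitro group further stabilises the sulfonate
NH₃: pKₐ(NH₄⁺) ≈ 9.2
CH₃CH₂O⁻: pKₐ(CH₃CH₂OH) ≈ 16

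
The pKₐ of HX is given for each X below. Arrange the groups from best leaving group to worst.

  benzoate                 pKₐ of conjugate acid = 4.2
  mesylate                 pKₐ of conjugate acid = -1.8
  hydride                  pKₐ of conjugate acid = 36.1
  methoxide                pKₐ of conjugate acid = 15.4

mesylate > benzoate > methoxide > hydride

Lower conjugate-acid pKₐ ⇒ weaker base ⇒ better leaving group.
Sorting by the given values: mesylate (-1.8), benzoate (4.2), methoxide (15.4), hydride (36.1).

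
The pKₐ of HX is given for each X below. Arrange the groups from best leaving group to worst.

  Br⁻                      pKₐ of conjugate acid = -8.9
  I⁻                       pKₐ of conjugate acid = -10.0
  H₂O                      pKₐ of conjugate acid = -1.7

I⁻ > Br⁻ > H₂O

Lower conjugate-acid pKₐ ⇒ weaker base ⇒ better leaving group.
Sorting by the given values: I⁻ (-10.0), Br⁻ (-8.9), H₂O (-1.7).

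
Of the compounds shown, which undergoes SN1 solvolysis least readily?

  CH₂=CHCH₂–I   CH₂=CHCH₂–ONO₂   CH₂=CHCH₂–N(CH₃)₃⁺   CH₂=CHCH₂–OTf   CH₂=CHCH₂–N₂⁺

Identical carbon frameworks mean the comparison reduces to leaving-group quality.
A good leaving group is a weak base: the lower the pKₐ of its conjugate acid, the more readily it departs.
CH₂=CHCH₂–N₂⁺ loses N₂: no meaningful conjugate acid; N₂ departs as an exceptionally stable neutral molecule
CH₂=CHCH₂–OTf loses OTf⁻: pKₐ(CF₃SO₃H (triflic acid)) ≈ -14
CH₂=CHCH₂–I loses I⁻: pKₐ(HI) ≈ -10
CH₂=CHCH₂–ONO₂ loses NO₃⁻: pKₐ(HNO₃) ≈ -1.3
CH₂=CHCH₂–N(CH₃)₃⁺ loses NR'₃: pKₐ(R'₃NH⁺) ≈ 10.7

CH₂=CHCH₂–N(CH₃)₃⁺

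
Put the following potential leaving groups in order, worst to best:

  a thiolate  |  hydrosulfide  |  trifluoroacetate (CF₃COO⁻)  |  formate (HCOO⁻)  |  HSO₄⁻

HSO₄⁻: pKₐ(H₂SO₄) ≈ -3 — conjugate base of a strong mineral acid
trifluoroacetate (CF₃COO⁻): pKₐ(CF₃COOH) ≈ 0.2 — strongly electron-withdrawing CF₃ stabilises the carboxylate
formate (HCOO⁻): pKₐ(HCOOH) ≈ 3.8 — resonance-stabilised carboxylate
hydrosulfide: pKₐ(H₂S) ≈ 7
a thiolate: pKₐ(RSH (a thiol)) ≈ 10.5 — moderately basic; rarely leaves without activation
Listed from poorest to best leaving group as asked.

a thiolate < hydrosulfide < formate (HCOO⁻) < trifluoroacetate (CF₃COO⁻) < HSO₄⁻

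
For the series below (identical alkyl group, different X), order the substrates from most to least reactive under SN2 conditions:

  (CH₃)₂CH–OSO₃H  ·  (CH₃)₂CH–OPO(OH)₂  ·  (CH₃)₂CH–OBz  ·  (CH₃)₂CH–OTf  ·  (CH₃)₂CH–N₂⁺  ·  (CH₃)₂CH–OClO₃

The skeletons are identical, so relative rate is governed entirely by leaving-group ability.
Rank by basicity of the departing species: weakest base leaves most easily.
(CH₃)₂CH–N₂⁺ loses N₂: no meaningful conjugate acid; N₂ departs as an exceptionally stable neutral molecule
(CH₃)₂CH–OTf loses OTf⁻: pKₐ(CF₃SO₃H (triflic acid)) ≈ -14
(CH₃)₂CH–OClO₃ loses ClO₄⁻: pKₐ(HClO₄) ≈ -10
(CH₃)₂CH–OSO₃H loses HSO₄⁻: pKₐ(H₂SO₄) ≈ -3
(CH₃)₂CH–OPO(OH)₂ loses H₂PO₄⁻: pKₐ(H₃PO₄) ≈ 2.1
(CH₃)₂CH–OBz loses PhCOO⁻: pKₐ(C₆H₅COOH) ≈ 4.2

(CH₃)₂CH–N₂⁺ > (CH₃)₂CH–OTf > (CH₃)₂CH–OClO₃ > (CH₃)₂CH–OSO₃H > (CH₃)₂CH–OPO(OH)₂ > (CH₃)₂CH–OBz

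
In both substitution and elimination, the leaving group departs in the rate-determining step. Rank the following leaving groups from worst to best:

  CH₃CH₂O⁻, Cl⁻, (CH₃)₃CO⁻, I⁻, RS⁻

(CH₃)₃CO⁻ < CH₃CH₂O⁻ < RS⁻ < Cl⁻ < I⁻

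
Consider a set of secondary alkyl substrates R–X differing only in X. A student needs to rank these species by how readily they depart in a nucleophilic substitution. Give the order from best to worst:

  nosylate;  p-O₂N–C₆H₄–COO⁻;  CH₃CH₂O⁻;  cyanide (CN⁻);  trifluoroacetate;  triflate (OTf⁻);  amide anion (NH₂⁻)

triflate (OTf⁻): pKₐ(CF₃SO₃H (triflic acid)) ≈ -14 — charge spread over three oxygens and a CF₃ group; the premier leaving group in synthesis
nosylate: pKₐ(p-O₂NC₆H₄SO₃H) ≈ -3.5 — p-nitro group further stabilises the sulfonate
trifluoroacetate: pKₐ(CF₃COOH) ≈ 0.2 — strongly electron-withdrawing CF₃ stabilises the carboxylate
p-O₂N–C₆H₄–COO⁻: pKₐ(p-nitrobenzoic acid) ≈ 3.4 — electron-withdrawing nitro group stabilises the carboxylate
cyanide (CN⁻): pKₐ(HCN) ≈ 9.2
CH₃CH₂O⁻: pKₐ(CH₃CH₂OH) ≈ 16 — strong base; alkoxides do not leave unassisted
amide anion (NH₂⁻): pKₐ(NH₃) ≈ 38 — extremely strong base; never a leaving group

triflate (OTf⁻) > nosylate > trifluoroacetate > p-O₂N–C₆H₄–COO⁻ > cyanide (CN⁻) > CH₃CH₂O⁻ > amide anion (NH₂⁻)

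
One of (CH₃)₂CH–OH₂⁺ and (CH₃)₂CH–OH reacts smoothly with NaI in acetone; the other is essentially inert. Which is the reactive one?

From (CH₃)₂CH–OH the departing group would be OH⁻ (pKₐ(H₂O) ≈ 15.7). Strong base; essentially never leaves without prior activation.
From (CH₃)₂CH–OH₂⁺ the leaving group is H₂O (pKₐ(H₃O⁺) ≈ -1.7). Neutral; leaves from a protonated alcohol (R–OH₂⁺).
(In practice (CH₃)₂CH–OH₂⁺ is made from (CH₃)₂CH–OH by protonation with strong acid, converting the leaving group from hydroxide to neutral water.)

(CH₃)₂CH–OH₂⁺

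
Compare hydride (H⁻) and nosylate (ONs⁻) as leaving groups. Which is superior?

nosylate (ONs⁻) is the better leaving group.
pKₐ(p-O₂NC₆H₄SO₃H) ≈ -3.5 versus pKₐ(H₂) ≈ 36: nosylate (ONs⁻) is the much weaker base.
P-nitro group further stabilises the sulfonate.

nosylate (ONs⁻)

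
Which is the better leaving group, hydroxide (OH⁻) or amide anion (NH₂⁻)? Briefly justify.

hydroxide (OH⁻) is the better leaving group.
pKₐ(H₂O) ≈ 15.7 versus pKₐ(NH₃) ≈ 38: hydroxide (OH⁻) is the much weaker base.
Strong base; essentially never leaves without prior activation.

hydroxide (OH⁻)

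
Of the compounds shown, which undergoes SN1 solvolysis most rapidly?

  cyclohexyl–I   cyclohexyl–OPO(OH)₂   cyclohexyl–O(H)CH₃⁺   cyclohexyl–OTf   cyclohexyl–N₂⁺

cyclohexyl–N₂⁺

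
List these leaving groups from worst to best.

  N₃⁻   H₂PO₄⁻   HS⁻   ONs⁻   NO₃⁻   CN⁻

CN⁻ < HS⁻ < N₃⁻ < H₂PO₄⁻ < NO₃⁻ < ONs⁻

Rank by basicity of the departing species: weakest base leaves most easily.
ONs⁻: pKₐ(p-O₂NC₆H₄SO₃H) ≈ -3.5 — p-nitro group further stabilises the sulfonate
NO₃⁻: pKₐ(HNO₃) ≈ -1.3
H₂PO₄⁻: pKₐ(H₃PO₄) ≈ 2.1
N₃⁻: pKₐ(HN₃) ≈ 4.7
HS⁻: pKₐ(H₂S) ≈ 7 — larger and more polarisable than the oxygen analogue
CN⁻: pKₐ(HCN) ≈ 9.2 — sp carbon stabilises the charge somewhat, but still a poor LG
Listed from poorest to best leaving group as asked.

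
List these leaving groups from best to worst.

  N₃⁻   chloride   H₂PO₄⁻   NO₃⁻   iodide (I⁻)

iodide (I⁻) > chloride > NO₃⁻ > H₂PO₄⁻ > N₃⁻

A good leaving group is a weak base: the lower the pKₐ of its conjugate acid, the more readily it departs.
iodide (I⁻): pKₐ(HI) ≈ -10
chloride: pKₐ(HCl) ≈ -7
NO₃⁻: pKₐ(HNO₃) ≈ -1.3
H₂PO₄⁻: pKₐ(H₃PO₄) ≈ 2.1
N₃⁻: pKₐ(HN₃) ≈ 4.7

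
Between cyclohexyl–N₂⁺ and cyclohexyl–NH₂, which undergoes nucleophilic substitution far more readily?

From cyclohexyl–NH₂ the departing group would be NH₂⁻ (pKₐ(NH₃) ≈ 38). Extremely strong base; never a leaving group.
From cyclohexyl–N₂⁺ the leaving group is N₂ (no meaningful conjugate acid; N₂ departs as an exceptionally stable neutral molecule).
(In practice cyclohexyl–N₂⁺ is made from cyclohexyl–NH₂ by diazotisation (NaNO₂ / HCl, 0 °C), generating a diazonium salt that expels N₂.)

cyclohexyl–N₂⁺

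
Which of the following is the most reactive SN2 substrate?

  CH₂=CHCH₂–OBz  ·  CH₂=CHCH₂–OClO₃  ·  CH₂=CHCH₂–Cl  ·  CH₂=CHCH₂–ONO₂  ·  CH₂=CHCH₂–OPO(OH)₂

The skeletons are identical, so relative rate is governed entirely by leaving-group ability.
Leaving-group ability tracks the stability of the departed species; conjugate-acid pKₐ is the usual yardstick (lower pKₐ → better LG).
CH₂=CHCH₂–OClO₃ loses ClO₄⁻: pKₐ(HClO₄) ≈ -10
CH₂=CHCH₂–Cl loses Cl⁻: pKₐ(HCl) ≈ -7
CH₂=CHCH₂–ONO₂ loses NO₃⁻: pKₐ(HNO₃) ≈ -1.3
CH₂=CHCH₂–OPO(OH)₂ loses H₂PO₄⁻: pKₐ(H₃PO₄) ≈ 2.1
CH₂=CHCH₂–OBz loses PhCOO⁻: pKₐ(C₆H₅COOH) ≈ 4.2

CH₂=CHCH₂–OClO₃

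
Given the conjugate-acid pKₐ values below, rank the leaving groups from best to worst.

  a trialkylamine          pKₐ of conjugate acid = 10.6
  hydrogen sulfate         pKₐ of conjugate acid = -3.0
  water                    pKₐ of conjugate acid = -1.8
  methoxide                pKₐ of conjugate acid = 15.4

hydrogen sulfate > water > a trialkylamine > methoxide

Lower conjugate-acid pKₐ ⇒ weaker base ⇒ better leaving group.
Sorting by the given values: hydrogen sulfate (-3.0), water (-1.8), a trialkylamine (10.6), methoxide (15.4).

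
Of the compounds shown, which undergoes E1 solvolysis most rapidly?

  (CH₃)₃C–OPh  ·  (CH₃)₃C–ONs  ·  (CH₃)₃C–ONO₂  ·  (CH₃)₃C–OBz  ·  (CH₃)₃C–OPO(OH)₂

(CH₃)₃C–ONs

Same R in every case — rank the leaving groups.
Leaving-group ability tracks the stability of the departed species; conjugate-acid pKₐ is the usual yardstick (lower pKₐ → better LG).
(CH₃)₃C–ONs loses ONs⁻: pKₐ(p-O₂NC₆H₄SO₃H) ≈ -3.5
(CH₃)₃C–ONO₂ loses NO₃⁻: pKₐ(HNO₃) ≈ -1.3
(CH₃)₃C–OPO(OH)₂ loses H₂PO₄⁻: pKₐ(H₃PO₄) ≈ 2.1
(CH₃)₃C–OBz loses PhCOO⁻: pKₐ(C₆H₅COOH) ≈ 4.2
(CH₃)₃C–OPh loses PhO⁻: pKₐ(C₆H₅OH (phenol)) ≈ 10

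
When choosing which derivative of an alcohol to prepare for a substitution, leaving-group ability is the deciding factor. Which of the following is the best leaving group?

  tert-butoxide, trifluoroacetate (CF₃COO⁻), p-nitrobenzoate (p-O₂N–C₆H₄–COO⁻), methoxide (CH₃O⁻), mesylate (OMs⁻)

mesylate (OMs⁻)

mesylate (OMs⁻): pKₐ(CH₃SO₃H (MsOH)) ≈ -1.9
trifluoroacetate (CF₃COO⁻): pKₐ(CF₃COOH) ≈ 0.2
p-nitrobenzoate (p-O₂N–C₆H₄–COO⁻): pKₐ(p-nitrobenzoic acid) ≈ 3.4
methoxide (CH₃O⁻): pKₐ(CH₃OH) ≈ 15.5
tert-butoxide: pKₐ(t-BuOH) ≈ 18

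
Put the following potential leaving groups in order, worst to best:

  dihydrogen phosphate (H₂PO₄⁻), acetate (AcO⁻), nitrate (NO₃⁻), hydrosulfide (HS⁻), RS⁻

Rank by basicity of the departing species: weakest base leaves most easily.
nitrate (NO₃⁻): pKₐ(HNO₃) ≈ -1.3
dihydrogen phosphate (H₂PO₄⁻): pKₐ(H₃PO₄) ≈ 2.1
acetate (AcO⁻): pKₐ(CH₃COOH) ≈ 4.8
hydrosulfide (HS⁻): pKₐ(H₂S) ≈ 7
RS⁻: pKₐ(RSH (a thiol)) ≈ 10.5
Reversing gives the worst-to-best order requested.

RS⁻ < hydrosulfide (HS⁻) < acetate (AcO⁻) < dihydrogen phosphate (H₂PO₄⁻) < nitrate (NO₃⁻)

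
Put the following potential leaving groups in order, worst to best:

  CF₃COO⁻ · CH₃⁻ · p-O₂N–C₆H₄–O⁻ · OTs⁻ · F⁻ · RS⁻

The more stable X⁻ (or X) is on its own — i.e. the weaker a base it is — the better a leaving group it makes.
OTs⁻: pKₐ(p-CH₃C₆H₄SO₃H (TsOH)) ≈ -2.8
CF₃COO⁻: pKₐ(CF₃COOH) ≈ 0.2
F⁻: pKₐ(HF) ≈ 3.2
p-O₂N–C₆H₄–O⁻: pKₐ(p-nitrophenol) ≈ 7.2 — nitro group delocalises the charge; the classic chromogenic LG
RS⁻: pKₐ(RSH (a thiol)) ≈ 10.5
CH₃⁻: pKₐ(CH₄) ≈ 48 — unstabilised carbanion; the worst conceivable leaving group
The question asks for worst first, so the sequence is read in increasing leaving-group ability.

CH₃⁻ < RS⁻ < p-O₂N–C₆H₄–O⁻ < F⁻ < CF₃COO⁻ < OTs⁻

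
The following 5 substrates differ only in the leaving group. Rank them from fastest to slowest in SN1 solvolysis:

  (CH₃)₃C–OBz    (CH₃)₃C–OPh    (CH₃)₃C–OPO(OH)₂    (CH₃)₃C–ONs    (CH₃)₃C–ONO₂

The skeletons are identical, so relative rate is governed entirely by leaving-group ability.
A good leaving group is a weak base: the lower the pKₐ of its conjugate acid, the more readily it departs.
(CH₃)₃C–ONs loses ONs⁻: pKₐ(p-O₂NC₆H₄SO₃H) ≈ -3.5
(CH₃)₃C–ONO₂ loses NO₃⁻: pKₐ(HNO₃) ≈ -1.3
(CH₃)₃C–OPO(OH)₂ loses H₂PO₄⁻: pKₐ(H₃PO₄) ≈ 2.1
(CH₃)₃C–OBz loses PhCOO⁻: pKₐ(C₆H₅COOH) ≈ 4.2
(CH₃)₃C–OPh loses PhO⁻: pKₐ(C₆H₅OH (phenol)) ≈ 10

(CH₃)₃C–ONs > (CH₃)₃C–ONO₂ > (CH₃)₃C–OPO(OH)₂ > (CH₃)₃C–OBz > (CH₃)₃C–OPh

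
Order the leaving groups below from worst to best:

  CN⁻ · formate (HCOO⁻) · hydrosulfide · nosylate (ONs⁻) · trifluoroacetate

The more stable X⁻ (or X) is on its own — i.e. the weaker a base it is — the better a leaving group it makes.
nosylate (ONs⁻): pKₐ(p-O₂NC₆H₄SO₃H) ≈ -3.5
trifluoroacetate: pKₐ(CF₃COOH) ≈ 0.2
formate (HCOO⁻): pKₐ(HCOOH) ≈ 3.8
hydrosulfide: pKₐ(H₂S) ≈ 7
CN⁻: pKₐ(HCN) ≈ 9.2
Reversing gives the worst-to-best order requested.

CN⁻ < hydrosulfide < formate (HCOO⁻) < trifluoroacetate < nosylate (ONs⁻)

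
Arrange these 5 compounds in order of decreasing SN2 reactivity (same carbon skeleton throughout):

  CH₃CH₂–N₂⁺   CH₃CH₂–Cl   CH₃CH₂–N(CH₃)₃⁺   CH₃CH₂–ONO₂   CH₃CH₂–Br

Identical carbon frameworks mean the comparison reduces to leaving-group quality.
The more stable X⁻ (or X) is on its own — i.e. the weaker a base it is — the better a leaving group it makes.
CH₃CH₂–N₂⁺ loses N₂: no meaningful conjugate acid; N₂ departs as an exceptionally stable neutral molecule
CH₃CH₂–Br loses Br⁻: pKₐ(HBr) ≈ -9
CH₃CH₂–Cl loses Cl⁻: pKₐ(HCl) ≈ -7
CH₃CH₂–ONO₂ loses NO₃⁻: pKₐ(HNO₃) ≈ -1.3
CH₃CH₂–N(CH₃)₃⁺ loses NR'₃: pKₐ(R'₃NH⁺) ≈ 10.7

CH₃CH₂–N₂⁺ > CH₃CH₂–Br > CH₃CH₂–Cl > CH₃CH₂–ONO₂ > CH₃CH₂–N(CH₃)₃⁺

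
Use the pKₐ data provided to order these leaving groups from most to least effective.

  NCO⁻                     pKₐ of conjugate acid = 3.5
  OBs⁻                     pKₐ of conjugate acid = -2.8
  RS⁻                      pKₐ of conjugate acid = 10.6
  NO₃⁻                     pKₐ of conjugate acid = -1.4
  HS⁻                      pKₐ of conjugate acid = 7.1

Lower conjugate-acid pKₐ ⇒ weaker base ⇒ better leaving group.
Sorting by the given values: OBs⁻ (-2.8), NO₃⁻ (-1.4), NCO⁻ (3.5), HS⁻ (7.1), RS⁻ (10.6).

OBs⁻ > NO₃⁻ > NCO⁻ > HS⁻ > RS⁻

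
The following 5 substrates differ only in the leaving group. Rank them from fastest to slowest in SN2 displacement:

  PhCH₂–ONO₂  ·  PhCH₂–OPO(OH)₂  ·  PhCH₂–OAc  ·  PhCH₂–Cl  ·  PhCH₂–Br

Same R in every case — rank the leaving groups.
Leaving-group ability tracks the stability of the departed species; conjugate-acid pKₐ is the usual yardstick (lower pKₐ → better LG).
PhCH₂–Br loses Br⁻: pKₐ(HBr) ≈ -9
PhCH₂–Cl loses Cl⁻: pKₐ(HCl) ≈ -7
PhCH₂–ONO₂ loses NO₃⁻: pKₐ(HNO₃) ≈ -1.3
PhCH₂–OPO(OH)₂ loses H₂PO₄⁻: pKₐ(H₃PO₄) ≈ 2.1
PhCH₂–OAc loses AcO⁻: pKₐ(CH₃COOH) ≈ 4.8

PhCH₂–Br > PhCH₂–Cl > PhCH₂–ONO₂ > PhCH₂–OPO(OH)₂ > PhCH₂–OAc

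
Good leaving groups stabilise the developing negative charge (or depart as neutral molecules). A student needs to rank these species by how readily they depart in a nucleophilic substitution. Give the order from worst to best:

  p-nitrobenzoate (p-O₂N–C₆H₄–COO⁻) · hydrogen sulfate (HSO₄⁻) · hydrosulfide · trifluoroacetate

Leaving-group ability tracks the stability of the departed species; conjugate-acid pKₐ is the usual yardstick (lower pKₐ → better LG).
hydrogen sulfate (HSO₄⁻): pKₐ(H₂SO₄) ≈ -3
trifluoroacetate: pKₐ(CF₃COOH) ≈ 0.2
p-nitrobenzoate (p-O₂N–C₆H₄–COO⁻): pKₐ(p-nitrobenzoic acid) ≈ 3.4
hydrosulfide: pKₐ(H₂S) ≈ 7
Listed from poorest to best leaving group as asked.

hydrosulfide < p-nitrobenzoate (p-O₂N–C₆H₄–COO⁻) < trifluoroacetate < hydrogen sulfate (HSO₄⁻)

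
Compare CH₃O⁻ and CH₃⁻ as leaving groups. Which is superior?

CH₃O⁻ is the better leaving group.
pKₐ(CH₃OH) ≈ 15.5 versus pKₐ(CH₄) ≈ 48: CH₃O⁻ is the much weaker base.
Strong base; alkoxides do not leave unassisted.

CH₃O⁻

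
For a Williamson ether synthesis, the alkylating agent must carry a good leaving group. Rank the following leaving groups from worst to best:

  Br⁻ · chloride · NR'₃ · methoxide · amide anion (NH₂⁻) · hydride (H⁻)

amide anion (NH₂⁻) < hydride (H⁻) < methoxide < NR'₃ < chloride < Br⁻

Rank by basicity of the departing species: weakest base leaves most easily.
Br⁻: pKₐ(HBr) ≈ -9
chloride: pKₐ(HCl) ≈ -7
NR'₃: pKₐ(R'₃NH⁺) ≈ 10.7
methoxide: pKₐ(CH₃OH) ≈ 15.5
hydride (H⁻): pKₐ(H₂) ≈ 36
amide anion (NH₂⁻): pKₐ(NH₃) ≈ 38
Listed from poorest to best leaving group as asked.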